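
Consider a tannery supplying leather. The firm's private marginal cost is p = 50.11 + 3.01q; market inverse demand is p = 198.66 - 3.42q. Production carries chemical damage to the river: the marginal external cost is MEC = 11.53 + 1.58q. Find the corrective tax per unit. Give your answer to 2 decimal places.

tax = 38.56 per unit

Social marginal cost = private MC + MEC = 61.64 + 4.59q.
Set SMC = demand: 61.64 + 4.59q = 198.66 - 3.42q → q* = 17.1061.
The Pigouvian tax equals MEC at q*: 11.53 + 1.58×17.1061 = 38.5576.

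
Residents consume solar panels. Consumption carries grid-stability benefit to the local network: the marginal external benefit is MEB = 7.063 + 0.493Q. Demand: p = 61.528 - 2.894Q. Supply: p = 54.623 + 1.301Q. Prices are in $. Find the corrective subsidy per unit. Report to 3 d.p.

subsidy = $8.923 per unit

Social marginal benefit = demand + MEB = 68.591 - 2.401Q.
Set SMB = MC: 68.591 - 2.401Q = 54.623 + 1.301Q → Q* = 3.7731.
The Pigouvian subsidy equals MEB at Q*: 7.063 + 0.493×3.7731 = 8.9231.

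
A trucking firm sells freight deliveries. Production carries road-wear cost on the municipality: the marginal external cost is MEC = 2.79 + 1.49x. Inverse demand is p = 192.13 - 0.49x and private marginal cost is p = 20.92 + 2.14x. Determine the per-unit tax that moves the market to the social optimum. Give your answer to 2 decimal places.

tax = 63.70 per unit

Social marginal cost = private MC + MEC = 23.71 + 3.63x.
Set SMC = demand: 23.71 + 3.63x = 192.13 - 0.49x → x* = 40.8786.
The Pigouvian tax equals MEC at x*: 2.79 + 1.49×40.8786 = 63.6991.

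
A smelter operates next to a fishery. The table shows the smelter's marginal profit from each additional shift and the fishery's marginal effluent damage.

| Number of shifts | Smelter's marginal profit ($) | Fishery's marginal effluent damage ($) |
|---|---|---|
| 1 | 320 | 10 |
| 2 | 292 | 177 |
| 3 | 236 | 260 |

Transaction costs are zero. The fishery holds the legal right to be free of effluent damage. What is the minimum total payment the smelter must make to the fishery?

$187

Efficient level: marginal profit ≥ marginal effluent damage through level 2, so k* = 2.
With the fishery holding the right, the smelter must at least compensate total damage at k*: 10 + 177 = 187.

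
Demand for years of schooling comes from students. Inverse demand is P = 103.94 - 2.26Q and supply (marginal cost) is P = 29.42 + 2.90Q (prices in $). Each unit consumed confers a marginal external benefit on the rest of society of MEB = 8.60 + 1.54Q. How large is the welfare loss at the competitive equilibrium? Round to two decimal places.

DWL = $131.37

Market equilibrium (private): 29.42 + 2.90Q = 103.94 - 2.26Q → Q_m = 14.4419.
Social marginal benefit = demand + MEB = 112.54 - 0.72Q.
Set SMB = MC: 112.54 - 0.72Q = 29.42 + 2.90Q → Q* = 22.9613.
The loss is the area between SMB and MC from Q* to Q_m; with linear curves that's a triangle of height MEB(Q_m).
DWL = ½ × 8.5194 × 30.8405 = 131.3713.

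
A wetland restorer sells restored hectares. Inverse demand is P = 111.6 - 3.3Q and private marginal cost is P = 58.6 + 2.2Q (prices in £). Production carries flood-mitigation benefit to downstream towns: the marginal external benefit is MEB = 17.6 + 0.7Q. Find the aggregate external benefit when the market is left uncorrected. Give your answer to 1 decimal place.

£202.1

Market equilibrium (private): 58.6 + 2.2Q = 111.6 - 3.3Q → Q_m = 9.6364.
Total external benefit = ∫₀^{Q_m} (17.6 + 0.7Q) dQ = 17.6×9.6364 + ½×0.7×9.6364² = 202.1017.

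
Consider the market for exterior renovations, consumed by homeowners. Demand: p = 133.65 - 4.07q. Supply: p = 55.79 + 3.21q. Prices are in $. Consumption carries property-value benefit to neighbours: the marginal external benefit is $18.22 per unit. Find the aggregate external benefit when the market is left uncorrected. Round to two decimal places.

$194.86

Market equilibrium (private): 55.79 + 3.21q = 133.65 - 4.07q → q_m = 10.6951.
Total external benefit = MEB × q_m = 18.22 × 10.6951 = 194.8647.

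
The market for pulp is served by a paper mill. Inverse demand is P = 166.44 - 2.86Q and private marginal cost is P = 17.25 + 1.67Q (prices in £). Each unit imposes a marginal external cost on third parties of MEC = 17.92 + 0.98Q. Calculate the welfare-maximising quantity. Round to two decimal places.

Social marginal cost = private MC + MEC = 35.17 + 2.65Q.
Set SMC = demand: 35.17 + 2.65Q = 166.44 - 2.86Q → Q* = 23.8240.

Q* = 23.82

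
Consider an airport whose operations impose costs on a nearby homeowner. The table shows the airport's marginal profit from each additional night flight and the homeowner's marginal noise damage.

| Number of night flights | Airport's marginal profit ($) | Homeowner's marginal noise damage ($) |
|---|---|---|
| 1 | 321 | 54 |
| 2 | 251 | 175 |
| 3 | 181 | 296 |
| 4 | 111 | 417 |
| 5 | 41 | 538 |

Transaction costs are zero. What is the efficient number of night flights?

Bargaining reaches the level where marginal profit last exceeds marginal noise damage.
That holds through level 2 (251 ≥ 175) but not at 3 (181 < 296).

2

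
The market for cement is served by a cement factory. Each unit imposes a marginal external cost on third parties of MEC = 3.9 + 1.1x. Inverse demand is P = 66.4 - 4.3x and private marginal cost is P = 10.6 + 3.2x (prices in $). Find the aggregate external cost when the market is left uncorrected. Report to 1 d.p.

$59.5

Market equilibrium (private): 10.6 + 3.2x = 66.4 - 4.3x → x_m = 7.4400.
Total external cost = ∫₀^{x_m} (3.9 + 1.1x) dx = 3.9×7.4400 + ½×1.1×7.4400² = 59.4605.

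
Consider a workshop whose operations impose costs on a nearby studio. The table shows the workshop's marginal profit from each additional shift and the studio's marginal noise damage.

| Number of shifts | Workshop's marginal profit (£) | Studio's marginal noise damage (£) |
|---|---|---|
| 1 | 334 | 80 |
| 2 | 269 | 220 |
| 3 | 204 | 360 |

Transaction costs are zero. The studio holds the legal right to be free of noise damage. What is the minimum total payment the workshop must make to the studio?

£300

Efficient level: marginal profit ≥ marginal noise damage through level 2, so k* = 2.
With the studio holding the right, the workshop must at least compensate total damage at k*: 80 + 220 = 300.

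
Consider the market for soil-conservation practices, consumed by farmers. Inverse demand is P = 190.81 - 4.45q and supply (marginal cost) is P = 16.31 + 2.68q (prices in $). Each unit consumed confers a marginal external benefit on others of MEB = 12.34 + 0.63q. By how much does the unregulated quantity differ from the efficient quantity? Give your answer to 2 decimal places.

Market equilibrium (private): 16.31 + 2.68q = 190.81 - 4.45q → q_m = 24.4741.
Social marginal benefit = demand + MEB = 203.15 - 3.82q.
Set SMB = MC: 203.15 - 3.82q = 16.31 + 2.68q → q* = 28.7446.
Gap = |24.4741 − 28.7446| = 4.2705.

4.27 units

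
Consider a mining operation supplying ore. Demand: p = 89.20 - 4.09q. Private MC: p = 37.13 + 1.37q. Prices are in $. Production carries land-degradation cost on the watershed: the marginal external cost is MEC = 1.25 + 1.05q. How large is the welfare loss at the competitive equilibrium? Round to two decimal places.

Market equilibrium (private): 37.13 + 1.37q = 89.20 - 4.09q → q_m = 9.5366.
Social marginal cost = private MC + MEC = 38.38 + 2.42q.
Set SMC = demand: 38.38 + 2.42q = 89.20 - 4.09q → q* = 7.8065.
The welfare-loss triangle has base |q_m − q*| and height MEC(q_m) (the vertical gap between SMC and demand is zero at q* and MEC at q_m).
DWL = ½ × 1.7301 × 11.2635 = 9.7435.

DWL = $9.74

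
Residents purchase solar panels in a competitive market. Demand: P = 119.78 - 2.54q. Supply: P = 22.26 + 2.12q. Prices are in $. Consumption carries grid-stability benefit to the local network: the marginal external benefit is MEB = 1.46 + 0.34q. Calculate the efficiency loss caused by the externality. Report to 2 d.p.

Market equilibrium (private): 22.26 + 2.12q = 119.78 - 2.54q → q_m = 20.9270.
Social marginal benefit = demand + MEB = 121.24 - 2.20q.
Set SMB = MC: 121.24 - 2.20q = 22.26 + 2.12q → q* = 22.9120.
The welfare-loss triangle has base |q_m − q*| and height MEB(q_m) (the vertical gap between SMB and MC is zero at q* and MEB at q_m).
DWL = ½ × 1.9850 × 8.5752 = 8.5109.

DWL = $8.51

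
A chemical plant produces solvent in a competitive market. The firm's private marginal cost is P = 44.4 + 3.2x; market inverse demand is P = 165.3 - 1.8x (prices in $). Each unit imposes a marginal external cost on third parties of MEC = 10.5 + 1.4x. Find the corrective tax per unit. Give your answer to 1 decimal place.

Social marginal cost = private MC + MEC = 54.9 + 4.6x.
Set SMC = demand: 54.9 + 4.6x = 165.3 - 1.8x → x* = 17.2500.
The Pigouvian tax equals MEC at x*: 10.5 + 1.4×17.2500 = 34.6500.

tax = $34.7 per unit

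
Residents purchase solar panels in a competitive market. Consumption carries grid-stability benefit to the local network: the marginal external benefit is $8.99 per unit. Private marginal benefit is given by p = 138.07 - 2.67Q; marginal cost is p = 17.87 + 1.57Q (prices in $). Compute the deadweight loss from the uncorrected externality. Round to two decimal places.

Market equilibrium (private): 17.87 + 1.57Q = 138.07 - 2.67Q → Q_m = 28.3491.
Social marginal benefit = demand + MEB = 147.06 - 2.67Q.
Set SMB = MC: 147.06 - 2.67Q = 17.87 + 1.57Q → Q* = 30.4693.
Height of the DWL triangle at Q_m is SMB(Q_m) − MC(Q_m) = MEB(Q_m) = 8.9900.
DWL = ½ × 2.1202 × 8.9900 = 9.5303.

DWL = $9.53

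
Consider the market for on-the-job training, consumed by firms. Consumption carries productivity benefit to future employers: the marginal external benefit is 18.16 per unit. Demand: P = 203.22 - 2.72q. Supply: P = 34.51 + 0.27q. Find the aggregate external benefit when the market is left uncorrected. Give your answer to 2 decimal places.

Market equilibrium (private): 34.51 + 0.27q = 203.22 - 2.72q → q_m = 56.4247.
Total external benefit = MEB × q_m = 18.16 × 56.4247 = 1024.6726.

1024.67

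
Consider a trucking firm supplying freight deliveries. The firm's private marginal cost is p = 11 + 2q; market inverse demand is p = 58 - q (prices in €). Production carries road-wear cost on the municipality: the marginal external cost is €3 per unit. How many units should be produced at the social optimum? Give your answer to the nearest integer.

q* = 15

Social marginal cost = private MC + MEC = 14 + 2q.
Set SMC = demand: 14 + 2q = 58 - q → q* = 14.6667.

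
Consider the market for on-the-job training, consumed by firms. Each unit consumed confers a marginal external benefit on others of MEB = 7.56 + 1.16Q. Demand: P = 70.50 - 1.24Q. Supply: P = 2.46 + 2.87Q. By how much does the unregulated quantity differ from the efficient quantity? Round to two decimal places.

Market equilibrium (private): 2.46 + 2.87Q = 70.50 - 1.24Q → Q_m = 16.5547.
Social marginal benefit = demand + MEB = 78.06 - 0.08Q.
Set SMB = MC: 78.06 - 0.08Q = 2.46 + 2.87Q → Q* = 25.6271.
Gap = |16.5547 − 25.6271| = 9.0724.

9.07 units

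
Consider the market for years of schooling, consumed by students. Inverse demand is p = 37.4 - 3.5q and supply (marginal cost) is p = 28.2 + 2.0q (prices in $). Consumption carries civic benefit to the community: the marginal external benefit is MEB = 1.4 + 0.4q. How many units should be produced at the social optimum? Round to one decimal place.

q* = 2.1

Social marginal benefit = demand + MEB = 38.8 - 3.1q.
Set SMB = MC: 38.8 - 3.1q = 28.2 + 2.0q → q* = 2.0784.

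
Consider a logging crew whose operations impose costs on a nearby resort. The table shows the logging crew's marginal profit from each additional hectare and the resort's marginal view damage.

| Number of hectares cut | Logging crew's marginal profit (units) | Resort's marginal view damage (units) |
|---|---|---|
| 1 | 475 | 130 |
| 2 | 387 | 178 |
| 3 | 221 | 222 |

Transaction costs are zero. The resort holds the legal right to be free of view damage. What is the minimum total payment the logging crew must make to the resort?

Efficient level: marginal profit ≥ marginal view damage through level 2, so k* = 2.
With the resort holding the right, the logging crew must at least compensate total damage at k*: 130 + 178 = 308.

308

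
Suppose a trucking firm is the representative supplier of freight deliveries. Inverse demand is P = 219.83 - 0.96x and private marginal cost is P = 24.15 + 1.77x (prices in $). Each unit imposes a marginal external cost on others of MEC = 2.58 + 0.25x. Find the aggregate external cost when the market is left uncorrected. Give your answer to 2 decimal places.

Market equilibrium (private): 24.15 + 1.77x = 219.83 - 0.96x → x_m = 71.6777.
Total external cost = ∫₀^{x_m} (2.58 + 0.25x) dx = 2.58×71.6777 + ½×0.25×71.6777² = 827.1401.

$827.14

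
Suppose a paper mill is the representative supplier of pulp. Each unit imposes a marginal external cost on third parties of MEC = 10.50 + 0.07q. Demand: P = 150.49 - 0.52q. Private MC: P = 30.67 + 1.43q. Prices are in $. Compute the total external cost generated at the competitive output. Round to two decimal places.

Market equilibrium (private): 30.67 + 1.43q = 150.49 - 0.52q → q_m = 61.4462.
Total external cost = ∫₀^{q_m} (10.50 + 0.07q) dq = 10.50×61.4462 + ½×0.07×61.4462² = 777.3323.

$777.33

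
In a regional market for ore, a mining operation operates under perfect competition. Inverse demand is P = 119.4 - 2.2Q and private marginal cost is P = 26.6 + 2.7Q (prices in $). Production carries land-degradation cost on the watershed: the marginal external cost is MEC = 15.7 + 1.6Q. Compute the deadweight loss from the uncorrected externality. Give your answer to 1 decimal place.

DWL = $162.8

Market equilibrium (private): 26.6 + 2.7Q = 119.4 - 2.2Q → Q_m = 18.9388.
Social marginal cost = private MC + MEC = 42.3 + 4.3Q.
Set SMC = demand: 42.3 + 4.3Q = 119.4 - 2.2Q → Q* = 11.8615.
The loss is the area between SMC and demand from Q* to Q_m; with linear curves that's a triangle of height MEC(Q_m).
DWL = ½ × 7.0773 × 46.0020 = 162.7850.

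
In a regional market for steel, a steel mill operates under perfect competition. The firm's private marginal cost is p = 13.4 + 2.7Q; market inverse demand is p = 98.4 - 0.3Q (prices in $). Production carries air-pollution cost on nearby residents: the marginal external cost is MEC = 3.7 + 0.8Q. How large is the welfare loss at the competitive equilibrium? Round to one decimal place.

Market equilibrium (private): 13.4 + 2.7Q = 98.4 - 0.3Q → Q_m = 28.3333.
Social marginal cost = private MC + MEC = 17.1 + 3.5Q.
Set SMC = demand: 17.1 + 3.5Q = 98.4 - 0.3Q → Q* = 21.3947.
The welfare-loss triangle has base |Q_m − Q*| and height MEC(Q_m) (the vertical gap between SMC and demand is zero at Q* and MEC at Q_m).
DWL = ½ × 6.9386 × 26.3667 = 91.4740.

DWL = $91.5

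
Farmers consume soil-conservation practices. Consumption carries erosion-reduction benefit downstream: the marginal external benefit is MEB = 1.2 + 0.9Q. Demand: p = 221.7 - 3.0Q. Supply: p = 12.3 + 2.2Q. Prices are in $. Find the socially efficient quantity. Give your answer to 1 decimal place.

Social marginal benefit = demand + MEB = 222.9 - 2.1Q.
Set SMB = MC: 222.9 - 2.1Q = 12.3 + 2.2Q → Q* = 48.9767.

Q* = 49.0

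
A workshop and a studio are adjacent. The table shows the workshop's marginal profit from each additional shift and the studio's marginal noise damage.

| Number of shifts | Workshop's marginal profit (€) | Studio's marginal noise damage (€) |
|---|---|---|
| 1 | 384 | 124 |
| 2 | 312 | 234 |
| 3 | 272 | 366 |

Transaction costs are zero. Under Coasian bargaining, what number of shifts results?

2

Bargaining reaches the level where marginal profit last exceeds marginal noise damage.
That holds through level 2 (312 ≥ 234) but not at 3 (272 < 366).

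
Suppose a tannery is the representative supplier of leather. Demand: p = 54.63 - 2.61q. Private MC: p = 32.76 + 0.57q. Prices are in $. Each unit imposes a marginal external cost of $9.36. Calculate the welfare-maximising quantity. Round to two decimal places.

q* = 3.93

Social marginal cost = private MC + MEC = 42.12 + 0.57q.
Set SMC = demand: 42.12 + 0.57q = 54.63 - 2.61q → q* = 3.9340.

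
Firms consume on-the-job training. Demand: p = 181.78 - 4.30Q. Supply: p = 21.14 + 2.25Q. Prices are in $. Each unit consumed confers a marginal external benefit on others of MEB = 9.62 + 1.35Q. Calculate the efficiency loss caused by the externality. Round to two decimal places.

Market equilibrium (private): 21.14 + 2.25Q = 181.78 - 4.30Q → Q_m = 24.5252.
Social marginal benefit = demand + MEB = 191.40 - 2.95Q.
Set SMB = MC: 191.40 - 2.95Q = 21.14 + 2.25Q → Q* = 32.7423.
Height of the DWL triangle at Q_m is SMB(Q_m) − MC(Q_m) = MEB(Q_m) = 42.7290.
DWL = ½ × 8.2171 × 42.7290 = 175.5542.

DWL = $175.55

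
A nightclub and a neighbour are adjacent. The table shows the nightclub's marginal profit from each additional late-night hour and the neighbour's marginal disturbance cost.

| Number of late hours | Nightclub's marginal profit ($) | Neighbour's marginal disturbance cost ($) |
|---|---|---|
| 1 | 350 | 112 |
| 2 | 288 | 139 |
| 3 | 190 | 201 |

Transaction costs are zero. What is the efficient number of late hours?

2

Bargaining reaches the level where marginal profit last exceeds marginal disturbance cost.
That holds through level 2 (288 ≥ 139) but not at 3 (190 < 201).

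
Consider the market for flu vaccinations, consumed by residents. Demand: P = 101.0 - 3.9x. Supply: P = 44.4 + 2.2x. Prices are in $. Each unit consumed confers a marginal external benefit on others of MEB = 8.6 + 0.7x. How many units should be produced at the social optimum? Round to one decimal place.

x* = 12.1

Social marginal benefit = demand + MEB = 109.6 - 3.2x.
Set SMB = MC: 109.6 - 3.2x = 44.4 + 2.2x → x* = 12.0741.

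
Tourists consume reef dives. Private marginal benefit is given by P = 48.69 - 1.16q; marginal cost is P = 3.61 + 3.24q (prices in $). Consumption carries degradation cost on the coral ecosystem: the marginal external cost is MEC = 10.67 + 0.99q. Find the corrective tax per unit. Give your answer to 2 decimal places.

tax = $16.99 per unit

Social marginal benefit = demand − MEC = 38.02 - 2.15q.
Set SMB = MC: 38.02 - 2.15q = 3.61 + 3.24q → q* = 6.3840.
The Pigouvian tax equals MEC at q*: 10.67 + 0.99×6.3840 = 16.9902.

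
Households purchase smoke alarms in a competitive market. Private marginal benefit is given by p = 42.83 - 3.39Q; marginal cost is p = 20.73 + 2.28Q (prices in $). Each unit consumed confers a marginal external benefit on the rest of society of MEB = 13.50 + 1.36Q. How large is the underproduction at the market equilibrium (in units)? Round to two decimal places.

4.36 units

Market equilibrium (private): 20.73 + 2.28Q = 42.83 - 3.39Q → Q_m = 3.8977.
Social marginal benefit = demand + MEB = 56.33 - 2.03Q.
Set SMB = MC: 56.33 - 2.03Q = 20.73 + 2.28Q → Q* = 8.2599.
Gap = |3.8977 − 8.2599| = 4.3622.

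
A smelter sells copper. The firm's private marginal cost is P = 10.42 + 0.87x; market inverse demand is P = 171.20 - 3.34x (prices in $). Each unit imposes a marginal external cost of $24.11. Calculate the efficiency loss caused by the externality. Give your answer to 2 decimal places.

Market equilibrium (private): 10.42 + 0.87x = 171.20 - 3.34x → x_m = 38.1900.
Social marginal cost = private MC + MEC = 34.53 + 0.87x.
Set SMC = demand: 34.53 + 0.87x = 171.20 - 3.34x → x* = 32.4632.
The loss is the area between SMC and demand from x* to x_m; with linear curves that's a triangle of height MEC(x_m).
DWL = ½ × 5.7268 × 24.1100 = 69.0366.

DWL = $69.04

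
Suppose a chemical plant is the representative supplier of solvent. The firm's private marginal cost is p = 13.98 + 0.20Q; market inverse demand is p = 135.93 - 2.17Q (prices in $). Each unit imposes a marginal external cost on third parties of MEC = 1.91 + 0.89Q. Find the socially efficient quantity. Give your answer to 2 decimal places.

Social marginal cost = private MC + MEC = 15.89 + 1.09Q.
Set SMC = demand: 15.89 + 1.09Q = 135.93 - 2.17Q → Q* = 36.8221.

Q* = 36.82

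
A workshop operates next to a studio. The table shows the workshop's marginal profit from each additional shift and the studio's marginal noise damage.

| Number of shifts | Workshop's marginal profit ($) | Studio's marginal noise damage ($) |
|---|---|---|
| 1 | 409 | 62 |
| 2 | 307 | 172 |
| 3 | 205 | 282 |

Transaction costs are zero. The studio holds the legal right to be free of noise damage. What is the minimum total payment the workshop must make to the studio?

$234

Efficient level: marginal profit ≥ marginal noise damage through level 2, so k* = 2.
With the studio holding the right, the workshop must at least compensate total damage at k*: 62 + 172 = 234.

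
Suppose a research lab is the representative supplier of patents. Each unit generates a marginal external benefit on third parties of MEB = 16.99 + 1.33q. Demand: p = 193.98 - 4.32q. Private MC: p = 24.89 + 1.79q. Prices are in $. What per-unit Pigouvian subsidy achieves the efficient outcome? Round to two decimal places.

subsidy = $68.77 per unit

Social marginal cost = private MC − MEB = 7.90 + 0.46q.
Set SMC = demand: 7.90 + 0.46q = 193.98 - 4.32q → q* = 38.9289.
The Pigouvian subsidy equals MEB at q*: 16.99 + 1.33×38.9289 = 68.7654.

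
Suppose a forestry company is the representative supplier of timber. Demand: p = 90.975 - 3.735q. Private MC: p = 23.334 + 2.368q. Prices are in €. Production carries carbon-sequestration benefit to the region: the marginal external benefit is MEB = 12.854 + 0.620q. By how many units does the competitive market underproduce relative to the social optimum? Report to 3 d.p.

Market equilibrium (private): 23.334 + 2.368q = 90.975 - 3.735q → q_m = 11.0832.
Social marginal cost = private MC − MEB = 10.480 + 1.748q.
Set SMC = demand: 10.480 + 1.748q = 90.975 - 3.735q → q* = 14.6808.
Gap = |11.0832 − 14.6808| = 3.5976.

3.598 units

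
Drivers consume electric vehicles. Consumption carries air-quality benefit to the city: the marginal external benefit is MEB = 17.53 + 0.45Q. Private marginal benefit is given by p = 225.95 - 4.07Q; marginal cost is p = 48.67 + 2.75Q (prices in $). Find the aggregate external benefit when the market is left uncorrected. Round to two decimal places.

Market equilibrium (private): 48.67 + 2.75Q = 225.95 - 4.07Q → Q_m = 25.9941.
Total external benefit = ∫₀^{Q_m} (17.53 + 0.45Q) dQ = 17.53×25.9941 + ½×0.45×25.9941² = 607.7076.

$607.71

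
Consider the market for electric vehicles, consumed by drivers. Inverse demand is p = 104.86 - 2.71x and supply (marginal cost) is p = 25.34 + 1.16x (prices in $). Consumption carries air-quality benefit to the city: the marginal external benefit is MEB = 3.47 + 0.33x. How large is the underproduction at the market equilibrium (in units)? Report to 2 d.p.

2.90 units

Market equilibrium (private): 25.34 + 1.16x = 104.86 - 2.71x → x_m = 20.5478.
Social marginal benefit = demand + MEB = 108.33 - 2.38x.
Set SMB = MC: 108.33 - 2.38x = 25.34 + 1.16x → x* = 23.4435.
Gap = |20.5478 − 23.4435| = 2.8957.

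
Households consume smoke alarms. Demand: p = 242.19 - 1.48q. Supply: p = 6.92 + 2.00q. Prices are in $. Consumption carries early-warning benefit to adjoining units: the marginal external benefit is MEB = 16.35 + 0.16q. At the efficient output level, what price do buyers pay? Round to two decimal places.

Social marginal benefit = demand + MEB = 258.54 - 1.32q.
Set SMB = MC: 258.54 - 1.32q = 6.92 + 2.00q → q* = 75.7892.
Consumer price on the demand curve at q*: 242.19 − 1.48×75.7892 = 130.0220.

P = $130.02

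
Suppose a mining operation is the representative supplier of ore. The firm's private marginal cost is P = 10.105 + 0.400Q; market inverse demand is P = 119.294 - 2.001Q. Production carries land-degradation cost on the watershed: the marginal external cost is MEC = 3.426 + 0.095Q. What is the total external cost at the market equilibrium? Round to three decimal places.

Market equilibrium (private): 10.105 + 0.400Q = 119.294 - 2.001Q → Q_m = 45.4765.
Total external cost = ∫₀^{Q_m} (3.426 + 0.095Q) dQ = 3.426×45.4765 + ½×0.095×45.4765² = 254.0378.

254.038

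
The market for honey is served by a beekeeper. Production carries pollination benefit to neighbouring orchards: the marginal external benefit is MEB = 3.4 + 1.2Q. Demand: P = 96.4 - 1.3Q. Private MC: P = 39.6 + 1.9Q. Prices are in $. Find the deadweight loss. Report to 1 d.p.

Market equilibrium (private): 39.6 + 1.9Q = 96.4 - 1.3Q → Q_m = 17.7500.
Social marginal cost = private MC − MEB = 36.2 + 0.7Q.
Set SMC = demand: 36.2 + 0.7Q = 96.4 - 1.3Q → Q* = 30.1000.
Between Q* and Q_m the wedge demand − SMC runs linearly from 0 to MEB(Q_m), so the loss is a triangle.
DWL = ½ × 12.3500 × 24.7000 = 152.5225.

DWL = $152.5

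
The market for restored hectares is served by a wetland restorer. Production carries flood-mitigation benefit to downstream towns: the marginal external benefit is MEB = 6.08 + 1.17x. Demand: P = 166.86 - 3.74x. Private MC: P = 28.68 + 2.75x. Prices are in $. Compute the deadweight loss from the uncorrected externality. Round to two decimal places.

Market equilibrium (private): 28.68 + 2.75x = 166.86 - 3.74x → x_m = 21.2912.
Social marginal cost = private MC − MEB = 22.60 + 1.58x.
Set SMC = demand: 22.60 + 1.58x = 166.86 - 3.74x → x* = 27.1165.
The welfare-loss triangle has base |x_m − x*| and height MEB(x_m) (the vertical gap between SMC and demand is zero at x* and MEB at x_m).
DWL = ½ × 5.8253 × 30.9907 = 90.2651.

DWL = $90.27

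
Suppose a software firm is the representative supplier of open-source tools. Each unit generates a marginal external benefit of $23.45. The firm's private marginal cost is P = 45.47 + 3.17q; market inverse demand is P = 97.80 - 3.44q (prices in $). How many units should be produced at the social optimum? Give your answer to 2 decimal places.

q* = 11.46

Social marginal cost = private MC − MEB = 22.02 + 3.17q.
Set SMC = demand: 22.02 + 3.17q = 97.80 - 3.44q → q* = 11.4644.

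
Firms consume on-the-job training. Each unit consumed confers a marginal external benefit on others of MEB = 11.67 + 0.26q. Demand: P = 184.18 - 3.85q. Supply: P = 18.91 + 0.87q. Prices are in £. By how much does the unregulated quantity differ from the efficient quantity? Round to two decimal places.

Market equilibrium (private): 18.91 + 0.87q = 184.18 - 3.85q → q_m = 35.0148.
Social marginal benefit = demand + MEB = 195.85 - 3.59q.
Set SMB = MC: 195.85 - 3.59q = 18.91 + 0.87q → q* = 39.6726.
Gap = |35.0148 − 39.6726| = 4.6578.

4.66 units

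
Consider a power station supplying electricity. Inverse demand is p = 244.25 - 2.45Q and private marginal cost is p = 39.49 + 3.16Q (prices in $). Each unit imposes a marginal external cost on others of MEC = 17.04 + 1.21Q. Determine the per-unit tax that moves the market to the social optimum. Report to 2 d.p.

Social marginal cost = private MC + MEC = 56.53 + 4.37Q.
Set SMC = demand: 56.53 + 4.37Q = 244.25 - 2.45Q → Q* = 27.5249.
The Pigouvian tax equals MEC at Q*: 17.04 + 1.21×27.5249 = 50.3451.

tax = $50.35 per unit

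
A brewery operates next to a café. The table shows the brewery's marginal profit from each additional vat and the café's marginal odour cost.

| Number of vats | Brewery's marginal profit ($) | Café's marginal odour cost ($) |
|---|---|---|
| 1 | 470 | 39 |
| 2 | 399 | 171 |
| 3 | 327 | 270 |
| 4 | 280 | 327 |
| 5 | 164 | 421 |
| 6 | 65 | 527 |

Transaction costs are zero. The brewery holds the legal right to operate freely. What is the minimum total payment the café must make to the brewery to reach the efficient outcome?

$509

Left alone the brewery would choose level 6 (marginal profit stays positive).
Efficient level: k* = 3 (marginal profit ≥ marginal odour cost through 3).
The café must at least cover the brewery's forgone profit from cutting 6→3: 280 + 164 + 65 = 509.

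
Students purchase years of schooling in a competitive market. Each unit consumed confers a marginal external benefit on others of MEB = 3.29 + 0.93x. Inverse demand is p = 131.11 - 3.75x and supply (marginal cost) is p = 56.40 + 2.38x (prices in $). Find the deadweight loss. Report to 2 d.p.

Market equilibrium (private): 56.40 + 2.38x = 131.11 - 3.75x → x_m = 12.1876.
Social marginal benefit = demand + MEB = 134.40 - 2.82x.
Set SMB = MC: 134.40 - 2.82x = 56.40 + 2.38x → x* = 15.0000.
The welfare-loss triangle has base |x_m − x*| and height MEB(x_m) (the vertical gap between SMB and MC is zero at x* and MEB at x_m).
DWL = ½ × 2.8124 × 14.6245 = 20.5650.

DWL = $20.56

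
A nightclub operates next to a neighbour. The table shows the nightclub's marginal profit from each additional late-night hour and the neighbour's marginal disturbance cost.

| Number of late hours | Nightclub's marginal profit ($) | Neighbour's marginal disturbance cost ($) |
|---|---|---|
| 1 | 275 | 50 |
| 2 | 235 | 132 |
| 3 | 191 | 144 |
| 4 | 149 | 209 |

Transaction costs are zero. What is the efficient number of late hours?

Bargaining reaches the level where marginal profit last exceeds marginal disturbance cost.
That holds through level 3 (191 ≥ 144) but not at 4 (149 < 209).

3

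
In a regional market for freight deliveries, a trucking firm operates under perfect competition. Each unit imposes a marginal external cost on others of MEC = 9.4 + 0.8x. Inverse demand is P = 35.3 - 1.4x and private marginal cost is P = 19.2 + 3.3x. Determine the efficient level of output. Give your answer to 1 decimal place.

Social marginal cost = private MC + MEC = 28.6 + 4.1x.
Set SMC = demand: 28.6 + 4.1x = 35.3 - 1.4x → x* = 1.2182.

x* = 1.2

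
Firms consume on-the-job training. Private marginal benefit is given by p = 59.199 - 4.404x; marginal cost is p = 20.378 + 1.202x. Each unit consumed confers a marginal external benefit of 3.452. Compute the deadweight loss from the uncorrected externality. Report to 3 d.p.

Market equilibrium (private): 20.378 + 1.202x = 59.199 - 4.404x → x_m = 6.9249.
Social marginal benefit = demand + MEB = 62.651 - 4.404x.
Set SMB = MC: 62.651 - 4.404x = 20.378 + 1.202x → x* = 7.5407.
Between x* and x_m the wedge SMB − MC runs linearly from 0 to MEB(x_m), so the loss is a triangle.
DWL = ½ × 0.6158 × 3.4520 = 1.0629.

DWL = 1.063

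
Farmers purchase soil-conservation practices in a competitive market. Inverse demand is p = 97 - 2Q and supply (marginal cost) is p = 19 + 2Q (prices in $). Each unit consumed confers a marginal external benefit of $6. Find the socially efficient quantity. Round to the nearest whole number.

Q* = 21

Social marginal benefit = demand + MEB = 103 - 2Q.
Set SMB = MC: 103 - 2Q = 19 + 2Q → Q* = 21.0000.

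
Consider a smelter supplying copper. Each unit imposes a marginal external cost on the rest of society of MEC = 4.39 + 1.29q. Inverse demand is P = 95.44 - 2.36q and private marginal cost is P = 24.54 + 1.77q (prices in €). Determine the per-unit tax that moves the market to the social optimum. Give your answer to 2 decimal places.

tax = €20.22 per unit

Social marginal cost = private MC + MEC = 28.93 + 3.06q.
Set SMC = demand: 28.93 + 3.06q = 95.44 - 2.36q → q* = 12.2712.
The Pigouvian tax equals MEC at q*: 4.39 + 1.29×12.2712 = 20.2198.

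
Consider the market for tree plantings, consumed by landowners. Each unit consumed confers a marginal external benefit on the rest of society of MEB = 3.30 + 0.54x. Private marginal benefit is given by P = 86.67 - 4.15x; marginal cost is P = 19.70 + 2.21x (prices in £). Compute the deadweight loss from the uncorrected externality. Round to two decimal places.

DWL = £6.94

Market equilibrium (private): 19.70 + 2.21x = 86.67 - 4.15x → x_m = 10.5299.
Social marginal benefit = demand + MEB = 89.97 - 3.61x.
Set SMB = MC: 89.97 - 3.61x = 19.70 + 2.21x → x* = 12.0739.
Height of the DWL triangle at x_m is SMB(x_m) − MC(x_m) = MEB(x_m) = 8.9861.
DWL = ½ × 1.5440 × 8.9861 = 6.9373.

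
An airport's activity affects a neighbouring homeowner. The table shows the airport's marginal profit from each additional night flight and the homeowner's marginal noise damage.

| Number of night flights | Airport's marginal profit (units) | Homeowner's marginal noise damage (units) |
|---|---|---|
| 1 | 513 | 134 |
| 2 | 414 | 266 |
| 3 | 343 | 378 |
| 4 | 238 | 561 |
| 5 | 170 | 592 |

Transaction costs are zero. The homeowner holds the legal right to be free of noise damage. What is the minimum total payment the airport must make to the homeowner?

Efficient level: marginal profit ≥ marginal noise damage through level 2, so k* = 2.
With the homeowner holding the right, the airport must at least compensate total damage at k*: 134 + 266 = 400.

400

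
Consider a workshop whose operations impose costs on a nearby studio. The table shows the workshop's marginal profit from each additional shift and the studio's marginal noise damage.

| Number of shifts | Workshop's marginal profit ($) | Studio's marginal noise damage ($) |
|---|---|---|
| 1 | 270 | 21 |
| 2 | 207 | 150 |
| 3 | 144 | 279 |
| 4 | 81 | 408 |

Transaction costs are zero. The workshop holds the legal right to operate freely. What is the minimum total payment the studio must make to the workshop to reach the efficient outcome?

$225

Left alone the workshop would choose level 4 (marginal profit stays positive).
Efficient level: k* = 2 (marginal profit ≥ marginal noise damage through 2).
The studio must at least cover the workshop's forgone profit from cutting 4→2: 144 + 81 = 225.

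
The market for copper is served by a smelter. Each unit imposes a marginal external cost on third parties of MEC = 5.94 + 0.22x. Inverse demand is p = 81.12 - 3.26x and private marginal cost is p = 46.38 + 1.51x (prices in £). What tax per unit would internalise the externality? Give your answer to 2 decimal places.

Social marginal cost = private MC + MEC = 52.32 + 1.73x.
Set SMC = demand: 52.32 + 1.73x = 81.12 - 3.26x → x* = 5.7715.
The Pigouvian tax equals MEC at x*: 5.94 + 0.22×5.7715 = 7.2097.

tax = £7.21 per unit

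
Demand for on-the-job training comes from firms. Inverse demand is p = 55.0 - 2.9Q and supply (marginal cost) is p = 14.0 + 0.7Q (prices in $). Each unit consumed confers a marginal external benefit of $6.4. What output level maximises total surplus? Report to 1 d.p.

Social marginal benefit = demand + MEB = 61.4 - 2.9Q.
Set SMB = MC: 61.4 - 2.9Q = 14.0 + 0.7Q → Q* = 13.1667.

Q* = 13.2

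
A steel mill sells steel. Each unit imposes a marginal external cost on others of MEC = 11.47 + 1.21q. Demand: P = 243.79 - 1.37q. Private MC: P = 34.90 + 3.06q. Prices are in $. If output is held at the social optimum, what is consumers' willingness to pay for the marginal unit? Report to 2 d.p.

P = $195.84

Social marginal cost = private MC + MEC = 46.37 + 4.27q.
Set SMC = demand: 46.37 + 4.27q = 243.79 - 1.37q → q* = 35.0035.
Consumer price on the demand curve at q*: 243.79 − 1.37×35.0035 = 195.8352.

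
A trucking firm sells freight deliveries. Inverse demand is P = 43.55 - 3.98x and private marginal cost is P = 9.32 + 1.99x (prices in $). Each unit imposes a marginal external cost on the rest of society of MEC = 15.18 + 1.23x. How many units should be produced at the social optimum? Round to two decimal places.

x* = 2.65

Social marginal cost = private MC + MEC = 24.50 + 3.22x.
Set SMC = demand: 24.50 + 3.22x = 43.55 - 3.98x → x* = 2.6458.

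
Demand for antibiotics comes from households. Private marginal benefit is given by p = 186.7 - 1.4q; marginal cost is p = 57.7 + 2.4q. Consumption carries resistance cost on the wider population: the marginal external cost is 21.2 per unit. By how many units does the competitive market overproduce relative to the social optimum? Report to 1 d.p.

5.6 units

Market equilibrium (private): 57.7 + 2.4q = 186.7 - 1.4q → q_m = 33.9474.
Social marginal benefit = demand − MEC = 165.5 - 1.4q.
Set SMB = MC: 165.5 - 1.4q = 57.7 + 2.4q → q* = 28.3684.
Gap = |33.9474 − 28.3684| = 5.5790.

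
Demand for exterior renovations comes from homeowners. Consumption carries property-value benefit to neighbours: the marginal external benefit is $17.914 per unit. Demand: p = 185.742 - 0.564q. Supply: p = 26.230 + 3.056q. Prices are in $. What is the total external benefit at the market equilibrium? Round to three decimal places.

$789.364

Market equilibrium (private): 26.230 + 3.056q = 185.742 - 0.564q → q_m = 44.0641.
Total external benefit = MEB × q_m = 17.914 × 44.0641 = 789.3643.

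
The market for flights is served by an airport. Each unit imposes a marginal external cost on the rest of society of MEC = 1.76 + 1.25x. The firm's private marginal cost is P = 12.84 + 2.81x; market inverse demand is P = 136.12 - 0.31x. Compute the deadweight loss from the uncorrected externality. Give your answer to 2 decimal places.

DWL = 299.36

Market equilibrium (private): 12.84 + 2.81x = 136.12 - 0.31x → x_m = 39.5128.
Social marginal cost = private MC + MEC = 14.60 + 4.06x.
Set SMC = demand: 14.60 + 4.06x = 136.12 - 0.31x → x* = 27.8078.
Height of the DWL triangle at x_m is SMC(x_m) − demand(x_m) = MEC(x_m) = 51.1510.
DWL = ½ × 11.7050 × 51.1510 = 299.3612.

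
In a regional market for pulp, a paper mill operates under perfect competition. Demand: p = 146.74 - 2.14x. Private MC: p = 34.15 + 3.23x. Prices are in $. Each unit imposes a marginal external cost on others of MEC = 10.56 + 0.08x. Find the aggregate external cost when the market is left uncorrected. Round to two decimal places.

$238.99

Market equilibrium (private): 34.15 + 3.23x = 146.74 - 2.14x → x_m = 20.9665.
Total external cost = ∫₀^{x_m} (10.56 + 0.08x) dx = 10.56×20.9665 + ½×0.08×20.9665² = 238.9900.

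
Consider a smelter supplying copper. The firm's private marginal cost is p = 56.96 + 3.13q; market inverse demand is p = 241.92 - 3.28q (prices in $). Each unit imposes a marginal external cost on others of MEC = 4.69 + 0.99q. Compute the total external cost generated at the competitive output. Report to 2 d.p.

Market equilibrium (private): 56.96 + 3.13q = 241.92 - 3.28q → q_m = 28.8549.
Total external cost = ∫₀^{q_m} (4.69 + 0.99q) dq = 4.69×28.8549 + ½×0.99×28.8549² = 547.4691.

$547.47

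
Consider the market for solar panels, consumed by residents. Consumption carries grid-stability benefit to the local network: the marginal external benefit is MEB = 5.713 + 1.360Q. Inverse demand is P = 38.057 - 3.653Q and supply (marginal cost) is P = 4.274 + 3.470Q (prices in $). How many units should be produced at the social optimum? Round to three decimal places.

Q* = 6.853

Social marginal benefit = demand + MEB = 43.770 - 2.293Q.
Set SMB = MC: 43.770 - 2.293Q = 4.274 + 3.470Q → Q* = 6.8534.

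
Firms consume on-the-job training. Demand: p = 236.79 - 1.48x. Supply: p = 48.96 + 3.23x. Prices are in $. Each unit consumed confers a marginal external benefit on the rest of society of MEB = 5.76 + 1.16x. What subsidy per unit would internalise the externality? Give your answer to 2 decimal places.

Social marginal benefit = demand + MEB = 242.55 - 0.32x.
Set SMB = MC: 242.55 - 0.32x = 48.96 + 3.23x → x* = 54.5324.
The Pigouvian subsidy equals MEB at x*: 5.76 + 1.16×54.5324 = 69.0176.

subsidy = $69.02 per unit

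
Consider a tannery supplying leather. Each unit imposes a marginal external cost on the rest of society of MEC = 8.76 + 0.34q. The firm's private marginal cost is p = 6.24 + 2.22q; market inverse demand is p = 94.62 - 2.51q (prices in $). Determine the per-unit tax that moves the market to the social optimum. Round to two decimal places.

tax = $14.10 per unit

Social marginal cost = private MC + MEC = 15.00 + 2.56q.
Set SMC = demand: 15.00 + 2.56q = 94.62 - 2.51q → q* = 15.7041.
The Pigouvian tax equals MEC at q*: 8.76 + 0.34×15.7041 = 14.0994.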